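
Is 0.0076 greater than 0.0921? No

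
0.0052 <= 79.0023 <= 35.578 False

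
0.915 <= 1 True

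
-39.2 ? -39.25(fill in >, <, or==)>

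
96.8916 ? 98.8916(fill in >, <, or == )<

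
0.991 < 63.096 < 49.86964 False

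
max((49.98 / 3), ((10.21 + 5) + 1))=16.66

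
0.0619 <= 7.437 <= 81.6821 True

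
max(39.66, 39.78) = 39.78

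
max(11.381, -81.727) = 11.381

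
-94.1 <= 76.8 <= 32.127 False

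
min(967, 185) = 185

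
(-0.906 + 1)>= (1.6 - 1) False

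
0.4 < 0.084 False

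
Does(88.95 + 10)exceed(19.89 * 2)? Yes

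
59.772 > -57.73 True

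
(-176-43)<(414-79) True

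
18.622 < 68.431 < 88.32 True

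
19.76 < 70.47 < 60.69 False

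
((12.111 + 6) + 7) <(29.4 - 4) True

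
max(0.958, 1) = 1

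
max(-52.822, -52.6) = -52.6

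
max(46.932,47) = 47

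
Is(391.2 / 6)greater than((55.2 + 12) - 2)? No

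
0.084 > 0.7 False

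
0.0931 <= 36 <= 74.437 True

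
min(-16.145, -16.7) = -16.7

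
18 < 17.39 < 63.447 False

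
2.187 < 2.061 False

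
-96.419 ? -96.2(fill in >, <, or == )<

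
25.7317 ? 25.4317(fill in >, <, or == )>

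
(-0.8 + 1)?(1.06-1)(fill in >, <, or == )>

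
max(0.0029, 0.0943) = 0.0943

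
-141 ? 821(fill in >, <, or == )<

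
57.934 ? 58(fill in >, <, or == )<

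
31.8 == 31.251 False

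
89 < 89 False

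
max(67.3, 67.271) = 67.3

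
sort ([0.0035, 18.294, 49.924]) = [0.0035, 18.294, 49.924]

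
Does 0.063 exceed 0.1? No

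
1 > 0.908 True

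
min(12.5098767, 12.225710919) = 12.225710919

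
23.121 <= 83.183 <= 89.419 True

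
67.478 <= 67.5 True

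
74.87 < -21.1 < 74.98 False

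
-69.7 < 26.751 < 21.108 False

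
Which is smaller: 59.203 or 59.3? 59.203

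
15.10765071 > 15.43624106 False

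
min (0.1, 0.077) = 0.077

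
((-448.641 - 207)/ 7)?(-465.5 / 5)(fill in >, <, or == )<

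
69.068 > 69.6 False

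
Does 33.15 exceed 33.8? No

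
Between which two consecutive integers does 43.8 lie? 43 and 44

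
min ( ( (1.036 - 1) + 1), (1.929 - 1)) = 0.929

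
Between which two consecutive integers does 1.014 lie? 1 and 2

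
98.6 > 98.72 False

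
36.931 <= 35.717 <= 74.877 False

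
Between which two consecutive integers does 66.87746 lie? 66 and 67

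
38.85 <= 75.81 True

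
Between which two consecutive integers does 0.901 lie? 0 and 1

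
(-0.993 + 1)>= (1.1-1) False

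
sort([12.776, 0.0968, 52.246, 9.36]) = [0.0968, 9.36, 12.776, 52.246]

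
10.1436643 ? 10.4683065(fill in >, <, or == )<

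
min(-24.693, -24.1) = -24.693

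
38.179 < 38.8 True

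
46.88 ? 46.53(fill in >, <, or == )>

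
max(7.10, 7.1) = 7.1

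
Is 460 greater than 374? Yes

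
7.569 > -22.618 True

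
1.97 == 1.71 False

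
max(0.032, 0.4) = 0.4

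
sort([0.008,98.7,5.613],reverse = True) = [98.7,5.613,0.008]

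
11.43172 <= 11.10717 False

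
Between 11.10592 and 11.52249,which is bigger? 11.52249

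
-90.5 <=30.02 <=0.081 False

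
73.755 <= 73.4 False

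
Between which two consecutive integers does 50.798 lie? 50 and 51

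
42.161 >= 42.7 False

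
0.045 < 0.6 True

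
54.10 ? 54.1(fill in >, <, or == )==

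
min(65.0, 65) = 65.0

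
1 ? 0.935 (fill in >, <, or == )>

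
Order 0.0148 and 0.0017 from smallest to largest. 0.0017, 0.0148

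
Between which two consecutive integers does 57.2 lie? 57 and 58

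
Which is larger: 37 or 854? 854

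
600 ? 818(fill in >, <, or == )<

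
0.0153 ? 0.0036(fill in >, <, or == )>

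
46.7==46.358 False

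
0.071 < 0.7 True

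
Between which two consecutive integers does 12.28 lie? 12 and 13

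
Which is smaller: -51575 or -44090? -51575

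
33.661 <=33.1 False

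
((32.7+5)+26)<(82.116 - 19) False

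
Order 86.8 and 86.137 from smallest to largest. 86.137, 86.8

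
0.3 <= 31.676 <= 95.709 True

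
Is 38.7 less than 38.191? No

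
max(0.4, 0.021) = 0.4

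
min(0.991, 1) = 0.991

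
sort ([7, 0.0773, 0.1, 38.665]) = [0.0773, 0.1, 7, 38.665]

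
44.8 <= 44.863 True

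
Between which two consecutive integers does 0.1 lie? 0 and 1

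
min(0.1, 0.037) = 0.037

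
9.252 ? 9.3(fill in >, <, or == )<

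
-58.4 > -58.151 False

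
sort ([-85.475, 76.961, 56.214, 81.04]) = [-85.475, 56.214, 76.961, 81.04]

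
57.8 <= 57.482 False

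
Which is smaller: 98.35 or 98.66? 98.35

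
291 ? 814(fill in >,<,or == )<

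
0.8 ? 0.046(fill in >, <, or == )>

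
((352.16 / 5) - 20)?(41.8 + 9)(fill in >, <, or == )<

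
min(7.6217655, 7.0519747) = 7.0519747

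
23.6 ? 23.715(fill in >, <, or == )<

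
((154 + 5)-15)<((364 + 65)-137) True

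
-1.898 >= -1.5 False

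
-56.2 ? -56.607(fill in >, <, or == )>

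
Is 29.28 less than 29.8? Yes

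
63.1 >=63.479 False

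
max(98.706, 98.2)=98.706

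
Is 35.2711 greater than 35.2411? Yes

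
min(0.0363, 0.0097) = 0.0097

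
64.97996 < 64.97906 False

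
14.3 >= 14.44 False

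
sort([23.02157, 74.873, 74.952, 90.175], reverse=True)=[90.175, 74.952, 74.873, 23.02157]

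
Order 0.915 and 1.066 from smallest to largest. 0.915, 1.066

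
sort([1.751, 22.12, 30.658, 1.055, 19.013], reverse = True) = [30.658, 22.12, 19.013, 1.751, 1.055]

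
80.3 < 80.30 False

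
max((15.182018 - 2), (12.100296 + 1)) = 13.182018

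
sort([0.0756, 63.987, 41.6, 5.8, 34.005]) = [0.0756, 5.8, 34.005, 41.6, 63.987]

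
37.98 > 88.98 False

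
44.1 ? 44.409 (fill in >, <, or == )<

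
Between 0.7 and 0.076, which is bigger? 0.7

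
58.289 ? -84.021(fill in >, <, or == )>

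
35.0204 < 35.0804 True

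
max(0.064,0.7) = 0.7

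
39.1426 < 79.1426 True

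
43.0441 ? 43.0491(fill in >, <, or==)<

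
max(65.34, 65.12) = 65.34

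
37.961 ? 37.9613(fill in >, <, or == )<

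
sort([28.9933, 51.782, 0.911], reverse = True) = [51.782, 28.9933, 0.911]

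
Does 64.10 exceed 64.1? No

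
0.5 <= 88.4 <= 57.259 False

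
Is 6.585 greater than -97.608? Yes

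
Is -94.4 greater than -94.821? Yes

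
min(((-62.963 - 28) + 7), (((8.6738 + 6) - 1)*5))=-83.963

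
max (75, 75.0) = 75.0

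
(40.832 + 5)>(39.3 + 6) True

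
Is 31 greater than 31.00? No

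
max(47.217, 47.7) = 47.7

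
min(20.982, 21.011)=20.982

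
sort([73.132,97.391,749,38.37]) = [38.37,73.132,97.391,749]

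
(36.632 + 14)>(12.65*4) True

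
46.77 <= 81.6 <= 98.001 True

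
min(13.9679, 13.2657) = 13.2657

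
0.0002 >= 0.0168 False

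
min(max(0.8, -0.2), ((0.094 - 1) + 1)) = 0.094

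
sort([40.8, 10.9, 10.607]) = [10.607, 10.9, 40.8]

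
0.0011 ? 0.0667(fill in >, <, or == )<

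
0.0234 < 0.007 False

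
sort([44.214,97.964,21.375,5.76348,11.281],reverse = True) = [97.964,44.214,21.375,11.281,5.76348]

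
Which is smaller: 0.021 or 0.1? 0.021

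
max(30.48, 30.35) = 30.48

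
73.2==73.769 False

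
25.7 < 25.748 True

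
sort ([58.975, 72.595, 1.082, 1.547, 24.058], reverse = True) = [72.595, 58.975, 24.058, 1.547, 1.082]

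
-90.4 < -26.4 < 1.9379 True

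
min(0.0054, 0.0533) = 0.0054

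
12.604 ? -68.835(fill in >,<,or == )>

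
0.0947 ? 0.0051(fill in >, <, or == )>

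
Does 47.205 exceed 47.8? No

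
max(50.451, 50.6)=50.6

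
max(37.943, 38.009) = 38.009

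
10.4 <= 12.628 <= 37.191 True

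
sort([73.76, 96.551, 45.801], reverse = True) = [96.551, 73.76, 45.801]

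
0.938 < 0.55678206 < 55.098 False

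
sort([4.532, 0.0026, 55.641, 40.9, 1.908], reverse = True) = [55.641, 40.9, 4.532, 1.908, 0.0026]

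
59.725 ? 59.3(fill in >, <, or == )>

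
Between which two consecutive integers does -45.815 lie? -46 and -45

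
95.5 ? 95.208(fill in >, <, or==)>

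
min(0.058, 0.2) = 0.058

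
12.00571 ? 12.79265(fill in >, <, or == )<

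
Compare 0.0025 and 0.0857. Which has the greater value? 0.0857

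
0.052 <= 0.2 True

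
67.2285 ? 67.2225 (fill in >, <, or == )>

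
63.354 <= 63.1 False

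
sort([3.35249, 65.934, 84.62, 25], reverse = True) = [84.62, 65.934, 25, 3.35249]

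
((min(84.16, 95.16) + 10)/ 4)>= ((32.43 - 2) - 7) True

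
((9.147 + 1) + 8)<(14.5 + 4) True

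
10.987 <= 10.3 False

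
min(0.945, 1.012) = 0.945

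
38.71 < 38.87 True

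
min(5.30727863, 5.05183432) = 5.05183432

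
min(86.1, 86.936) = 86.1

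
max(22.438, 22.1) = 22.438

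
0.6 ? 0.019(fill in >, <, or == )>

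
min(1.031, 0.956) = 0.956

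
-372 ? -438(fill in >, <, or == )>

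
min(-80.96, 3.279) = -80.96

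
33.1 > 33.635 False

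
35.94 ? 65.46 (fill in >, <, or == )<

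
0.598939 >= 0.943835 False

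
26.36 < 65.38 True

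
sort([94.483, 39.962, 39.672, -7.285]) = [-7.285, 39.672, 39.962, 94.483]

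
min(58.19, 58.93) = 58.19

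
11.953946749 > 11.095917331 True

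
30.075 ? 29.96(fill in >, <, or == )>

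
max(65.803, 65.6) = 65.803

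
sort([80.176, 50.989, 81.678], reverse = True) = [81.678, 80.176, 50.989]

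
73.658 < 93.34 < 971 True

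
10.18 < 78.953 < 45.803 False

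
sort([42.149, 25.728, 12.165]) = [12.165, 25.728, 42.149]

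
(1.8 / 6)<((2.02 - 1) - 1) False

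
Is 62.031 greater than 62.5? No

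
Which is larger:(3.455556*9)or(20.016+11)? (3.455556*9)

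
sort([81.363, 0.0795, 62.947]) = [0.0795, 62.947, 81.363]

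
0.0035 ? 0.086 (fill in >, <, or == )<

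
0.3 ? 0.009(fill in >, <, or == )>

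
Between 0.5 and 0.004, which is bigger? 0.5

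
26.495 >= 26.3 True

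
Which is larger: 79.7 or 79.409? 79.7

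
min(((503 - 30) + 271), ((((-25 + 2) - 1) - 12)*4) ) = -144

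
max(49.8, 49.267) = 49.8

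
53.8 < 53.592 False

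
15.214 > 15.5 False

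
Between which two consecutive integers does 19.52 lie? 19 and 20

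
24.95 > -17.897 True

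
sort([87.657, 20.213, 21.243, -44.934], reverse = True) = [87.657, 21.243, 20.213, -44.934]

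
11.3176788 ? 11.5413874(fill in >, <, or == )<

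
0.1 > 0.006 True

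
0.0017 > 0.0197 False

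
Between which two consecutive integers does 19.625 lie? 19 and 20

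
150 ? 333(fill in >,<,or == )<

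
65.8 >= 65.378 True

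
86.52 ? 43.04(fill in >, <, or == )>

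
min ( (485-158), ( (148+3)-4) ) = 147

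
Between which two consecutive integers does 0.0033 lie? 0 and 1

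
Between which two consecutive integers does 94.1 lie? 94 and 95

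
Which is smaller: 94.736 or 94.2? 94.2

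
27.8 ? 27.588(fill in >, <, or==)>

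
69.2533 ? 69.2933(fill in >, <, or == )<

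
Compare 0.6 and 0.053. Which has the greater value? 0.6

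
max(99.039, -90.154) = 99.039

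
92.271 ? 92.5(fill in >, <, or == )<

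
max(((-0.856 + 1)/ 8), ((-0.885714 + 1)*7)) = 0.800002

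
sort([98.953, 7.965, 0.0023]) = [0.0023, 7.965, 98.953]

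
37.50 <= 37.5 True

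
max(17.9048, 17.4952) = 17.9048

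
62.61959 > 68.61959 False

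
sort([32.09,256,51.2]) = [32.09,51.2,256]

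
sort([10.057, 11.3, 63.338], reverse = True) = [63.338, 11.3, 10.057]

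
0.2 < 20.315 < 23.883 True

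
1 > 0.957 True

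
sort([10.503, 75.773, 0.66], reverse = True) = [75.773, 10.503, 0.66]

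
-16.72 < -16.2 True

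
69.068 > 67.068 True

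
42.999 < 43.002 True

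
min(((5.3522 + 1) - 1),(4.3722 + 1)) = 5.3522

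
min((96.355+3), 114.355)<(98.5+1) True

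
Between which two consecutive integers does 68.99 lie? 68 and 69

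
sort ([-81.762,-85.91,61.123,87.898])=[-85.91,-81.762,61.123,87.898]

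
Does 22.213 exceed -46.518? Yes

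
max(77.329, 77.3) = 77.329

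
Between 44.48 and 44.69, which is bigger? 44.69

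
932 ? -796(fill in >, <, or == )>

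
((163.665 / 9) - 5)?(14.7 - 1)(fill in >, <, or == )<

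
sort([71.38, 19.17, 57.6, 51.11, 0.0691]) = [0.0691, 19.17, 51.11, 57.6, 71.38]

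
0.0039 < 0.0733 True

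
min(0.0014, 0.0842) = 0.0014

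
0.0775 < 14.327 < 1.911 False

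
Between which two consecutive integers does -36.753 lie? -37 and -36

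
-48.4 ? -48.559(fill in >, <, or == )>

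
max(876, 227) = 876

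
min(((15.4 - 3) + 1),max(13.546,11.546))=13.4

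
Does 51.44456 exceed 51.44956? No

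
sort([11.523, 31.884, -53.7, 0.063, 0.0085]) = [-53.7, 0.0085, 0.063, 11.523, 31.884]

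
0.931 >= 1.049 False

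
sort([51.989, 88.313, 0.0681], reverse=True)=[88.313, 51.989, 0.0681]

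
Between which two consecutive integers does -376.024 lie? -377 and -376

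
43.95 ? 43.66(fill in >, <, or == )>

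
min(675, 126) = 126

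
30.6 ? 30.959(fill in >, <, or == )<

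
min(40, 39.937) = 39.937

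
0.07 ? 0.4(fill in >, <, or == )<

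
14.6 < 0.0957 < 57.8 False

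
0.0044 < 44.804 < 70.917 True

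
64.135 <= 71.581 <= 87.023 True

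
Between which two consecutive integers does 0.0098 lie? 0 and 1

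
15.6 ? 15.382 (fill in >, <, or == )>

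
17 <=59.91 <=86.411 True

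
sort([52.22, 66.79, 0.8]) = [0.8, 52.22, 66.79]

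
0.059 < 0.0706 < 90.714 True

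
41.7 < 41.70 False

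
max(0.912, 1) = 1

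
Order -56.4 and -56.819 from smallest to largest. -56.819, -56.4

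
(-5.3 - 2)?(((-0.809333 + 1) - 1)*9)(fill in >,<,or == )<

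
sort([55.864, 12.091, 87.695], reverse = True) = [87.695, 55.864, 12.091]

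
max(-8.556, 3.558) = 3.558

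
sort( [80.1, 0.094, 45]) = [0.094, 45, 80.1]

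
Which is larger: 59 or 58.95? 59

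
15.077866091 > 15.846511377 False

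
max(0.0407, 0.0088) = 0.0407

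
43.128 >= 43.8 False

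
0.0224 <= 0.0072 False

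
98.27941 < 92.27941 False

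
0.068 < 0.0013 False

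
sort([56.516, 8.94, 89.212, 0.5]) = [0.5, 8.94, 56.516, 89.212]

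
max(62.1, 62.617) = 62.617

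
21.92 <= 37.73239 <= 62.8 True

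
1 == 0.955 False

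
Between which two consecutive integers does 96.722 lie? 96 and 97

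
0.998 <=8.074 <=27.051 True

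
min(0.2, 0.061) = 0.061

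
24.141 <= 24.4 True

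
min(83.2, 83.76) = 83.2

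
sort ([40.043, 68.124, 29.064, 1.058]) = [1.058, 29.064, 40.043, 68.124]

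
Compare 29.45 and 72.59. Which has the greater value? 72.59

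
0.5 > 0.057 True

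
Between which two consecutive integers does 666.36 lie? 666 and 667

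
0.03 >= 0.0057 True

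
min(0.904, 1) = 0.904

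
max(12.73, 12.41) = 12.73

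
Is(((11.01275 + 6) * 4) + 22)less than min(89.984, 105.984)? No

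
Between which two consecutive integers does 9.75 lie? 9 and 10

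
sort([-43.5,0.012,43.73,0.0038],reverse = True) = [43.73,0.012,0.0038,-43.5]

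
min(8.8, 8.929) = 8.8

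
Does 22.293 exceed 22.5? No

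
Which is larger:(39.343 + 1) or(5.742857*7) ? (39.343 + 1)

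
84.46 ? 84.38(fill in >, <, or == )>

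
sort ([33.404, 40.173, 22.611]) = [22.611, 33.404, 40.173]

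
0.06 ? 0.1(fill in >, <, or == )<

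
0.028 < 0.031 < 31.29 True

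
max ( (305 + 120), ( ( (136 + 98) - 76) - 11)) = 425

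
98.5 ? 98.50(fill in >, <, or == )==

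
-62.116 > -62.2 True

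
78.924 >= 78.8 True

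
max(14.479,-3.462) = 14.479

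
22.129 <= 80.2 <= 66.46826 False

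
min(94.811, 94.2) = 94.2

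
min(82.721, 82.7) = 82.7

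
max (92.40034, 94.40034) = 94.40034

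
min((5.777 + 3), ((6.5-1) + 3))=8.5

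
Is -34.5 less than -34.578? No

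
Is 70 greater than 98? No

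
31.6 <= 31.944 True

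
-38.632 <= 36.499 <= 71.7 True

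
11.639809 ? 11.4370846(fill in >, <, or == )>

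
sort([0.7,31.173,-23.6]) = [-23.6,0.7,31.173]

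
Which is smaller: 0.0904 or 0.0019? 0.0019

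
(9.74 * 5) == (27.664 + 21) False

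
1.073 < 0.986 False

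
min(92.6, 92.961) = 92.6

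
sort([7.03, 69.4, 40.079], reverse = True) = [69.4, 40.079, 7.03]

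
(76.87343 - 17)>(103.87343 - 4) False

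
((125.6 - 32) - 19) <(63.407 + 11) False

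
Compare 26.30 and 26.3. They are equal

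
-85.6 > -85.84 True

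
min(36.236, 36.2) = 36.2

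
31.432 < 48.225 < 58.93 True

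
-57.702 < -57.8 False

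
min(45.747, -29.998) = -29.998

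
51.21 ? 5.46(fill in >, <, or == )>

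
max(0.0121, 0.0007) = 0.0121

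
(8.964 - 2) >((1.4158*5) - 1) True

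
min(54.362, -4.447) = -4.447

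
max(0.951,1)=1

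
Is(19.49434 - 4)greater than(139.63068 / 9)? No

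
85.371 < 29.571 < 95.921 False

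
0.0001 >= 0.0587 False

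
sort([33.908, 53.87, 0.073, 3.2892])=[0.073, 3.2892, 33.908, 53.87]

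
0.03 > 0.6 False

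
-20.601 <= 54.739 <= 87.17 True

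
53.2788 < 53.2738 False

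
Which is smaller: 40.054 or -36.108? -36.108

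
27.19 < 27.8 True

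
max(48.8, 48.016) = 48.8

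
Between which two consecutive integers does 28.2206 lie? 28 and 29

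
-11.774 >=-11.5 False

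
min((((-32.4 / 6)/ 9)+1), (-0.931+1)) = 0.069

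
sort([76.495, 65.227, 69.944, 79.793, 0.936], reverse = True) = [79.793, 76.495, 69.944, 65.227, 0.936]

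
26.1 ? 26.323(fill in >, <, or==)<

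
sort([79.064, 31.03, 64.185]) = [31.03, 64.185, 79.064]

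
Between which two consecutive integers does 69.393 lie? 69 and 70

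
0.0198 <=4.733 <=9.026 True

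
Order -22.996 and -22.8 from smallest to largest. -22.996, -22.8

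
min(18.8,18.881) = 18.8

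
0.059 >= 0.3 False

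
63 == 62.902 False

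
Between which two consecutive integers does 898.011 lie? 898 and 899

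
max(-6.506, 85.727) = 85.727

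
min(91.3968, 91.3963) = 91.3963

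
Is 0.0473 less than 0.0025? No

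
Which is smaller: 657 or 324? 324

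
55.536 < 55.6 True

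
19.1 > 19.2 False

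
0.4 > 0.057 True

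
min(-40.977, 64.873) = -40.977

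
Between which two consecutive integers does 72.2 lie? 72 and 73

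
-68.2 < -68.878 False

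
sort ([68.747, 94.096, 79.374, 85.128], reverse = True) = [94.096, 85.128, 79.374, 68.747]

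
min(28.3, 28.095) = 28.095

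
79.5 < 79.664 True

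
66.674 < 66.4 False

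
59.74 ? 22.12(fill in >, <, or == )>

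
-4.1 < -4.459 False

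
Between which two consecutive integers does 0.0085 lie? 0 and 1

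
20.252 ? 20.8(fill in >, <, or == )<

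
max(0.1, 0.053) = 0.1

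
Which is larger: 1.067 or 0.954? 1.067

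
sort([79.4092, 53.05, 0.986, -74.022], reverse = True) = [79.4092, 53.05, 0.986, -74.022]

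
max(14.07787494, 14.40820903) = 14.40820903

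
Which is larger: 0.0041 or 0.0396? 0.0396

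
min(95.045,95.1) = 95.045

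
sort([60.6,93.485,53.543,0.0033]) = [0.0033,53.543,60.6,93.485]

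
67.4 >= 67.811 False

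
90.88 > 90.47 True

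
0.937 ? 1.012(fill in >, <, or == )<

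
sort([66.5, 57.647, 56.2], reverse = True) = [66.5, 57.647, 56.2]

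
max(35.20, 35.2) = 35.2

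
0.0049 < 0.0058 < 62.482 True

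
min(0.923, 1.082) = 0.923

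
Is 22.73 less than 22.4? No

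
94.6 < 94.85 True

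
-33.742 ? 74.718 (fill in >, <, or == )<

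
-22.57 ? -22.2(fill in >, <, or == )<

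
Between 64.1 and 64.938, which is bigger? 64.938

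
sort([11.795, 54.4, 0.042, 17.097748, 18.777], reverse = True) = [54.4, 18.777, 17.097748, 11.795, 0.042]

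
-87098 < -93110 False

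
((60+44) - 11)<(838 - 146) True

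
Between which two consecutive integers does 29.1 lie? 29 and 30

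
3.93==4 False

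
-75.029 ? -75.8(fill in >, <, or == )>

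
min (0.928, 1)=0.928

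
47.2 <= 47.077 False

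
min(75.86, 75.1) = 75.1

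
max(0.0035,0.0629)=0.0629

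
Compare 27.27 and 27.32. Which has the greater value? 27.32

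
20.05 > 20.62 False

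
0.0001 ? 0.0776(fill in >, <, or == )<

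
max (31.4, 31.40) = 31.40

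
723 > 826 False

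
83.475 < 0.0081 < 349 False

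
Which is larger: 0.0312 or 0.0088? 0.0312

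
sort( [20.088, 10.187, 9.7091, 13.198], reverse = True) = [20.088, 13.198, 10.187, 9.7091]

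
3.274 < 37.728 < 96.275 True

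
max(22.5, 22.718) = 22.718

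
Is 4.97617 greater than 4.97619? No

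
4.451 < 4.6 True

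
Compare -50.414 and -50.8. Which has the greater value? -50.414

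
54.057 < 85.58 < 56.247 False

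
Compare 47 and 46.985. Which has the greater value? 47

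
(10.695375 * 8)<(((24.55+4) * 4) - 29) False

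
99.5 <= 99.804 True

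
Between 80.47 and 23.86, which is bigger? 80.47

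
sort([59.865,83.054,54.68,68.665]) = [54.68,59.865,68.665,83.054]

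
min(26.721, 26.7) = 26.7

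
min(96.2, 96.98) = 96.2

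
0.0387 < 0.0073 False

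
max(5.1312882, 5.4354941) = 5.4354941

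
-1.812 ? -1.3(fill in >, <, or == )<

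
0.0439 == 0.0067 False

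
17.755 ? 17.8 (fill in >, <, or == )<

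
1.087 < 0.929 False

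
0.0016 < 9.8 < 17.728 True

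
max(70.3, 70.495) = 70.495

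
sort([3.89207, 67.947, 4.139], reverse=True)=[67.947, 4.139, 3.89207]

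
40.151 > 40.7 False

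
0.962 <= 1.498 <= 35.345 True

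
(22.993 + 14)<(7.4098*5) True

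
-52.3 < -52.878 False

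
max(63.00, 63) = 63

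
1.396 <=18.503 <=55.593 True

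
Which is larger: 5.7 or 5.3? 5.7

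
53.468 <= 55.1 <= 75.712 True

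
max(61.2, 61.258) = 61.258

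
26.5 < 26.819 True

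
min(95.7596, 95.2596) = 95.2596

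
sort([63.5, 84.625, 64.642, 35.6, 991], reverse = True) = [991, 84.625, 64.642, 63.5, 35.6]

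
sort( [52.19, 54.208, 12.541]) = [12.541, 52.19, 54.208]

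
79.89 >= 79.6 True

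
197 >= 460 False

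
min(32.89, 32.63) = 32.63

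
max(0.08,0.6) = 0.6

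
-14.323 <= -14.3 True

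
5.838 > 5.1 True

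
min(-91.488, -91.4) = -91.488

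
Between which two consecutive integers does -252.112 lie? -253 and -252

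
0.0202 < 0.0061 False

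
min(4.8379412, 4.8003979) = 4.8003979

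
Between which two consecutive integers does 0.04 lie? 0 and 1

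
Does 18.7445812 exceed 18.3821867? Yes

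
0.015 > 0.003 True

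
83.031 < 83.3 True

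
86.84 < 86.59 False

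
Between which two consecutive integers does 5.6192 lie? 5 and 6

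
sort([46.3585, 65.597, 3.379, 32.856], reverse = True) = [65.597, 46.3585, 32.856, 3.379]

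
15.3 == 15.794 False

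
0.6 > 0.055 True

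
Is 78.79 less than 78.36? No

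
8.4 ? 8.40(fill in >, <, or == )==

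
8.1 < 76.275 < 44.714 False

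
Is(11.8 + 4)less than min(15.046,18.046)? No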